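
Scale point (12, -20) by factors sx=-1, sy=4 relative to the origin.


Scaling: (x*sx, y*sy) = (12*-1, -20*4) = (-12, -80)

(-12, -80)


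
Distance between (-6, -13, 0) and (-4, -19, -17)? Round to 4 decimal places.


d = sqrt((-4--6)^2 + (-19--13)^2 + (-17-0)^2) = 18.1384

18.1384


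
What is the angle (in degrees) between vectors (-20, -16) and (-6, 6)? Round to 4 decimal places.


dot = -20*-6 + -16*6 = 24
|u| = 25.6125, |v| = 8.4853
cos(angle) = 0.1104
angle = 83.6598 degrees

83.6598 degrees


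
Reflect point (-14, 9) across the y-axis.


Reflection across y-axis: (x, y) -> (-x, y)
(-14, 9) -> (14, 9)

(14, 9)


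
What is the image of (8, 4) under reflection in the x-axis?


Reflection across x-axis: (x, y) -> (x, -y)
(8, 4) -> (8, -4)

(8, -4)


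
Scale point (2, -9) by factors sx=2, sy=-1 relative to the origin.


Scaling: (x*sx, y*sy) = (2*2, -9*-1) = (4, 9)

(4, 9)


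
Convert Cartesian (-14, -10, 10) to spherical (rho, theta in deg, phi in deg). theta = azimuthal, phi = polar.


rho = sqrt((-14)^2 + (-10)^2 + 10^2) = 19.8997
theta = atan2(-10, -14) = 215.5377 deg
phi = acos(10/19.8997) = 59.8332 deg

rho = 19.8997, theta = 215.5377 deg, phi = 59.8332 deg


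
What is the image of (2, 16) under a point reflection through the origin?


Reflection through origin: (x, y) -> (-x, -y)
(2, 16) -> (-2, -16)

(-2, -16)


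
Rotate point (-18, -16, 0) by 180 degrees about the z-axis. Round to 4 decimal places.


x' = -18*cos(180) - -16*sin(180) = 18
y' = -18*sin(180) + -16*cos(180) = 16
z' = 0

(18, 16, 0)


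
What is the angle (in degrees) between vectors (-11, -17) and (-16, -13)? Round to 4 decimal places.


dot = -11*-16 + -17*-13 = 397
|u| = 20.2485, |v| = 20.6155
cos(angle) = 0.9511
angle = 18.0009 degrees

18.0009 degrees


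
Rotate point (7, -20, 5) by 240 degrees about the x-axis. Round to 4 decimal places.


x' = 7
y' = -20*cos(240) - 5*sin(240) = 14.3301
z' = -20*sin(240) + 5*cos(240) = 14.8205

(7, 14.3301, 14.8205)


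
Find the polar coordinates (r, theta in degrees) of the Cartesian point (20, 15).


r = sqrt(20^2 + 15^2) = 25
theta = atan2(15, 20) = 36.8699 degrees

r = 25, theta = 36.8699 degrees


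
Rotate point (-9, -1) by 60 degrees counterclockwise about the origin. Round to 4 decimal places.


x' = -9*cos(60) - -1*sin(60) = -3.634
y' = -9*sin(60) + -1*cos(60) = -8.2942

(-3.634, -8.2942)


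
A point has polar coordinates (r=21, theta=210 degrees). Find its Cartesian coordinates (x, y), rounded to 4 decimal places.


x = 21 * cos(210) = -18.1865
y = 21 * sin(210) = -10.5

(-18.1865, -10.5)


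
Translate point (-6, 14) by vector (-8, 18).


Translation: (x+dx, y+dy) = (-6+-8, 14+18) = (-14, 32)

(-14, 32)


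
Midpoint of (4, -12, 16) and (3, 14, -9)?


Midpoint = ((4+3)/2, (-12+14)/2, (16+-9)/2) = (3.5, 1, 3.5)

(3.5, 1, 3.5)


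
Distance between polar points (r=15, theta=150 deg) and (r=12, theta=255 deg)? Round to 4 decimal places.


d = sqrt(r1^2 + r2^2 - 2*r1*r2*cos(t2-t1))
d = sqrt(15^2 + 12^2 - 2*15*12*cos(255-150)) = 21.4983

21.4983


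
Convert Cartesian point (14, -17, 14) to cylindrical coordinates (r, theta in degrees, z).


r = sqrt(14^2 + (-17)^2) = 22.0227
theta = atan2(-17, 14) = 309.4725 deg
z = 14

r = 22.0227, theta = 309.4725 deg, z = 14


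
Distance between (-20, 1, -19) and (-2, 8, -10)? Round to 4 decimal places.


d = sqrt((-2--20)^2 + (8-1)^2 + (-10--19)^2) = 21.3073

21.3073


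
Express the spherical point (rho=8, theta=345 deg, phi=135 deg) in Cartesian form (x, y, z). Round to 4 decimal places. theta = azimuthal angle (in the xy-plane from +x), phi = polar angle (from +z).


x = 8 * sin(135) * cos(345) = 5.4641
y = 8 * sin(135) * sin(345) = -1.4641
z = 8 * cos(135) = -5.6569

(5.4641, -1.4641, -5.6569)


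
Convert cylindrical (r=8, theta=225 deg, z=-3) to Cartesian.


x = 8 * cos(225) = -5.6569
y = 8 * sin(225) = -5.6569
z = -3

(-5.6569, -5.6569, -3)


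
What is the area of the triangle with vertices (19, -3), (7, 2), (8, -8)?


Area = |x1(y2-y3) + x2(y3-y1) + x3(y1-y2)| / 2
= |19*(2--8) + 7*(-8--3) + 8*(-3-2)| / 2
= 57.5

57.5


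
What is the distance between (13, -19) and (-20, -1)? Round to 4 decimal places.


d = sqrt((-20-13)^2 + (-1--19)^2) = 37.5899

37.5899


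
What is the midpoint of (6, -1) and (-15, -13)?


Midpoint = ((6+-15)/2, (-1+-13)/2) = (-4.5, -7)

(-4.5, -7)


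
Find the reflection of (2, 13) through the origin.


Reflection through origin: (x, y) -> (-x, -y)
(2, 13) -> (-2, -13)

(-2, -13)


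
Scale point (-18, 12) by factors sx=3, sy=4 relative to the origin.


Scaling: (x*sx, y*sy) = (-18*3, 12*4) = (-54, 48)

(-54, 48)


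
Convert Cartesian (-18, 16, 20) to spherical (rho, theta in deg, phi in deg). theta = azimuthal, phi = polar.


rho = sqrt((-18)^2 + 16^2 + 20^2) = 31.305
theta = atan2(16, -18) = 138.3665 deg
phi = acos(20/31.305) = 50.2919 deg

rho = 31.305, theta = 138.3665 deg, phi = 50.2919 deg


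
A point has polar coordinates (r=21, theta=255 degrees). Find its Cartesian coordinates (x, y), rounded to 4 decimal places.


x = 21 * cos(255) = -5.4352
y = 21 * sin(255) = -20.2844

(-5.4352, -20.2844)


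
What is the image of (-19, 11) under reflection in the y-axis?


Reflection across y-axis: (x, y) -> (-x, y)
(-19, 11) -> (19, 11)

(19, 11)


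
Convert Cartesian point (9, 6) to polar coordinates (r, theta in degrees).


r = sqrt(9^2 + 6^2) = 10.8167
theta = atan2(6, 9) = 33.6901 degrees

r = 10.8167, theta = 33.6901 degrees


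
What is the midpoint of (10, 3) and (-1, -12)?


Midpoint = ((10+-1)/2, (3+-12)/2) = (4.5, -4.5)

(4.5, -4.5)


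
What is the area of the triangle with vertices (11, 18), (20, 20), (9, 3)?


Area = |x1(y2-y3) + x2(y3-y1) + x3(y1-y2)| / 2
= |11*(20-3) + 20*(3-18) + 9*(18-20)| / 2
= 65.5

65.5


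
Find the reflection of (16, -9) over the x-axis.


Reflection across x-axis: (x, y) -> (x, -y)
(16, -9) -> (16, 9)

(16, 9)


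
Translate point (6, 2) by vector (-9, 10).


Translation: (x+dx, y+dy) = (6+-9, 2+10) = (-3, 12)

(-3, 12)


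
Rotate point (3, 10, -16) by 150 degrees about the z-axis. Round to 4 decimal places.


x' = 3*cos(150) - 10*sin(150) = -7.5981
y' = 3*sin(150) + 10*cos(150) = -7.1603
z' = -16

(-7.5981, -7.1603, -16)


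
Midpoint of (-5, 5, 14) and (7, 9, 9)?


Midpoint = ((-5+7)/2, (5+9)/2, (14+9)/2) = (1, 7, 11.5)

(1, 7, 11.5)


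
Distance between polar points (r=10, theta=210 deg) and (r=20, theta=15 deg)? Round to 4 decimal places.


d = sqrt(r1^2 + r2^2 - 2*r1*r2*cos(t2-t1))
d = sqrt(10^2 + 20^2 - 2*10*20*cos(15-210)) = 29.772

29.772


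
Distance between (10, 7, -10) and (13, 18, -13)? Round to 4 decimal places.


d = sqrt((13-10)^2 + (18-7)^2 + (-13--10)^2) = 11.7898

11.7898


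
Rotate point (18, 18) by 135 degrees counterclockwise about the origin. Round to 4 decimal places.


x' = 18*cos(135) - 18*sin(135) = -25.4558
y' = 18*sin(135) + 18*cos(135) = 0

(-25.4558, 0)


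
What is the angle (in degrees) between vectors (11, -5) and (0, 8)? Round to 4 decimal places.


dot = 11*0 + -5*8 = -40
|u| = 12.083, |v| = 8
cos(angle) = -0.4138
angle = 114.444 degrees

114.444 degrees


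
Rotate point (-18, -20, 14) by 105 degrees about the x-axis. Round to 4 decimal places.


x' = -18
y' = -20*cos(105) - 14*sin(105) = -8.3466
z' = -20*sin(105) + 14*cos(105) = -22.942

(-18, -8.3466, -22.942)


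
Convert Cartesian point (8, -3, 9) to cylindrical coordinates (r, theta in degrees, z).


r = sqrt(8^2 + (-3)^2) = 8.544
theta = atan2(-3, 8) = 339.444 deg
z = 9

r = 8.544, theta = 339.444 deg, z = 9


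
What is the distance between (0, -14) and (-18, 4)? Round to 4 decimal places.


d = sqrt((-18-0)^2 + (4--14)^2) = 25.4558

25.4558


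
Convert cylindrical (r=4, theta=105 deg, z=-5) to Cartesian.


x = 4 * cos(105) = -1.0353
y = 4 * sin(105) = 3.8637
z = -5

(-1.0353, 3.8637, -5)


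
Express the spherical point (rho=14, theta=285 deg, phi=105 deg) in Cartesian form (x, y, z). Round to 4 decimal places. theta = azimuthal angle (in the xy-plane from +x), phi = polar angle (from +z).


x = 14 * sin(105) * cos(285) = 3.5
y = 14 * sin(105) * sin(285) = -13.0622
z = 14 * cos(105) = -3.6235

(3.5, -13.0622, -3.6235)


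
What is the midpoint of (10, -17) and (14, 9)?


Midpoint = ((10+14)/2, (-17+9)/2) = (12, -4)

(12, -4)


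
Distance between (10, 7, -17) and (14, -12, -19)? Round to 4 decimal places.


d = sqrt((14-10)^2 + (-12-7)^2 + (-19--17)^2) = 19.5192

19.5192


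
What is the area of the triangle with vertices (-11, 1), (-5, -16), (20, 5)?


Area = |x1(y2-y3) + x2(y3-y1) + x3(y1-y2)| / 2
= |-11*(-16-5) + -5*(5-1) + 20*(1--16)| / 2
= 275.5

275.5


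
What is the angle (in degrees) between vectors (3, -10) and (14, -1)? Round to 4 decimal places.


dot = 3*14 + -10*-1 = 52
|u| = 10.4403, |v| = 14.0357
cos(angle) = 0.3549
angle = 69.2151 degrees

69.2151 degrees


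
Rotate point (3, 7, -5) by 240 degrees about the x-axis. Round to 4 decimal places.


x' = 3
y' = 7*cos(240) - -5*sin(240) = -7.8301
z' = 7*sin(240) + -5*cos(240) = -3.5622

(3, -7.8301, -3.5622)


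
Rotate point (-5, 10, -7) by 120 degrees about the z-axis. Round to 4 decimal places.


x' = -5*cos(120) - 10*sin(120) = -6.1603
y' = -5*sin(120) + 10*cos(120) = -9.3301
z' = -7

(-6.1603, -9.3301, -7)


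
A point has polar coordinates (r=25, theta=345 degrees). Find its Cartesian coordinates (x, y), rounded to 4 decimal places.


x = 25 * cos(345) = 24.1481
y = 25 * sin(345) = -6.4705

(24.1481, -6.4705)


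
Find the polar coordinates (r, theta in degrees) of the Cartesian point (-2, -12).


r = sqrt((-2)^2 + (-12)^2) = 12.1655
theta = atan2(-12, -2) = 260.5377 degrees

r = 12.1655, theta = 260.5377 degrees


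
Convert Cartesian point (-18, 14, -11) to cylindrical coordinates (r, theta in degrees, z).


r = sqrt((-18)^2 + 14^2) = 22.8035
theta = atan2(14, -18) = 142.125 deg
z = -11

r = 22.8035, theta = 142.125 deg, z = -11


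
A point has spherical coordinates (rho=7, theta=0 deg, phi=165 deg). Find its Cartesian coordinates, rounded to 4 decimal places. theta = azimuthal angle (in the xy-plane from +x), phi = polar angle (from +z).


x = 7 * sin(165) * cos(0) = 1.8117
y = 7 * sin(165) * sin(0) = 0
z = 7 * cos(165) = -6.7615

(1.8117, 0, -6.7615)


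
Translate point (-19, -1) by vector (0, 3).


Translation: (x+dx, y+dy) = (-19+0, -1+3) = (-19, 2)

(-19, 2)


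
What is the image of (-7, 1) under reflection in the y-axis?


Reflection across y-axis: (x, y) -> (-x, y)
(-7, 1) -> (7, 1)

(7, 1)


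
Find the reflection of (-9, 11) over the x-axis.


Reflection across x-axis: (x, y) -> (x, -y)
(-9, 11) -> (-9, -11)

(-9, -11)


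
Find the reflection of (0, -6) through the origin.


Reflection through origin: (x, y) -> (-x, -y)
(0, -6) -> (0, 6)

(0, 6)


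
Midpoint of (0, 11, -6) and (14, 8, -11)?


Midpoint = ((0+14)/2, (11+8)/2, (-6+-11)/2) = (7, 9.5, -8.5)

(7, 9.5, -8.5)


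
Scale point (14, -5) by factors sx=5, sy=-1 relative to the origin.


Scaling: (x*sx, y*sy) = (14*5, -5*-1) = (70, 5)

(70, 5)


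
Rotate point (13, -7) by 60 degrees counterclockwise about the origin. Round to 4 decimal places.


x' = 13*cos(60) - -7*sin(60) = 12.5622
y' = 13*sin(60) + -7*cos(60) = 7.7583

(12.5622, 7.7583)


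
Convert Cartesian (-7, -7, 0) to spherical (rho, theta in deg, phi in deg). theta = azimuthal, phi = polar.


rho = sqrt((-7)^2 + (-7)^2 + 0^2) = 9.8995
theta = atan2(-7, -7) = 225 deg
phi = acos(0/9.8995) = 90 deg

rho = 9.8995, theta = 225 deg, phi = 90 deg


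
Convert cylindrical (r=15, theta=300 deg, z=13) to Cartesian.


x = 15 * cos(300) = 7.5
y = 15 * sin(300) = -12.9904
z = 13

(7.5, -12.9904, 13)


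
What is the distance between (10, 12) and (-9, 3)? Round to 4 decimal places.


d = sqrt((-9-10)^2 + (3-12)^2) = 21.0238

21.0238


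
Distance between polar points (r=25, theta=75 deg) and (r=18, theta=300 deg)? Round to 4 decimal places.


d = sqrt(r1^2 + r2^2 - 2*r1*r2*cos(t2-t1))
d = sqrt(25^2 + 18^2 - 2*25*18*cos(300-75)) = 39.817

39.817


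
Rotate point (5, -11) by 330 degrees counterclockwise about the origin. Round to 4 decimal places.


x' = 5*cos(330) - -11*sin(330) = -1.1699
y' = 5*sin(330) + -11*cos(330) = -12.0263

(-1.1699, -12.0263)


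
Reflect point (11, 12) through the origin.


Reflection through origin: (x, y) -> (-x, -y)
(11, 12) -> (-11, -12)

(-11, -12)


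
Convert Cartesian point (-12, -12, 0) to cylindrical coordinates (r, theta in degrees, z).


r = sqrt((-12)^2 + (-12)^2) = 16.9706
theta = atan2(-12, -12) = 225 deg
z = 0

r = 16.9706, theta = 225 deg, z = 0


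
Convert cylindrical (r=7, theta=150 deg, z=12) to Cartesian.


x = 7 * cos(150) = -6.0622
y = 7 * sin(150) = 3.5
z = 12

(-6.0622, 3.5, 12)


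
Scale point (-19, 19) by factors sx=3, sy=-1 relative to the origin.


Scaling: (x*sx, y*sy) = (-19*3, 19*-1) = (-57, -19)

(-57, -19)


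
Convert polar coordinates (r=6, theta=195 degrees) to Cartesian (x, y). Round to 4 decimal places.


x = 6 * cos(195) = -5.7956
y = 6 * sin(195) = -1.5529

(-5.7956, -1.5529)


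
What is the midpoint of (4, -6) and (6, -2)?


Midpoint = ((4+6)/2, (-6+-2)/2) = (5, -4)

(5, -4)


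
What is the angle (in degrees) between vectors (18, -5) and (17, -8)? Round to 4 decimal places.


dot = 18*17 + -5*-8 = 346
|u| = 18.6815, |v| = 18.7883
cos(angle) = 0.9858
angle = 9.677 degrees

9.677 degrees


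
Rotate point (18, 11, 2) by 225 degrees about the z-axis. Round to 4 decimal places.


x' = 18*cos(225) - 11*sin(225) = -4.9497
y' = 18*sin(225) + 11*cos(225) = -20.5061
z' = 2

(-4.9497, -20.5061, 2)


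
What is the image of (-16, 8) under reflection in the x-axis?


Reflection across x-axis: (x, y) -> (x, -y)
(-16, 8) -> (-16, -8)

(-16, -8)


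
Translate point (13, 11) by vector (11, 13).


Translation: (x+dx, y+dy) = (13+11, 11+13) = (24, 24)

(24, 24)


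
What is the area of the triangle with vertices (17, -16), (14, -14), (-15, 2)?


Area = |x1(y2-y3) + x2(y3-y1) + x3(y1-y2)| / 2
= |17*(-14-2) + 14*(2--16) + -15*(-16--14)| / 2
= 5

5


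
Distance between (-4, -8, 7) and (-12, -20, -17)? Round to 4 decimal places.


d = sqrt((-12--4)^2 + (-20--8)^2 + (-17-7)^2) = 28

28


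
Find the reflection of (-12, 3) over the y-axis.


Reflection across y-axis: (x, y) -> (-x, y)
(-12, 3) -> (12, 3)

(12, 3)


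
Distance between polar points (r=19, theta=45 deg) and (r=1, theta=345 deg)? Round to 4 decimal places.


d = sqrt(r1^2 + r2^2 - 2*r1*r2*cos(t2-t1))
d = sqrt(19^2 + 1^2 - 2*19*1*cos(345-45)) = 18.5203

18.5203


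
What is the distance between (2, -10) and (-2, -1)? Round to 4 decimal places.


d = sqrt((-2-2)^2 + (-1--10)^2) = 9.8489

9.8489


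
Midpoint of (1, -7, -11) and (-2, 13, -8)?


Midpoint = ((1+-2)/2, (-7+13)/2, (-11+-8)/2) = (-0.5, 3, -9.5)

(-0.5, 3, -9.5)


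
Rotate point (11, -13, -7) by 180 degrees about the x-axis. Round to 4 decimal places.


x' = 11
y' = -13*cos(180) - -7*sin(180) = 13
z' = -13*sin(180) + -7*cos(180) = 7

(11, 13, 7)


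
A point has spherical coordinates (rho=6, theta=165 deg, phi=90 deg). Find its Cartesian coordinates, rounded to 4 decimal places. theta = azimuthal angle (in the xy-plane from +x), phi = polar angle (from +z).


x = 6 * sin(90) * cos(165) = -5.7956
y = 6 * sin(90) * sin(165) = 1.5529
z = 6 * cos(90) = 0

(-5.7956, 1.5529, 0)


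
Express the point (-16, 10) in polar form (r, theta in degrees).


r = sqrt((-16)^2 + 10^2) = 18.868
theta = atan2(10, -16) = 147.9946 degrees

r = 18.868, theta = 147.9946 degrees


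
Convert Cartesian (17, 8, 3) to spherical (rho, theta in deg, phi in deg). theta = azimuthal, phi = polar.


rho = sqrt(17^2 + 8^2 + 3^2) = 19.0263
theta = atan2(8, 17) = 25.2011 deg
phi = acos(3/19.0263) = 80.9279 deg

rho = 19.0263, theta = 25.2011 deg, phi = 80.9279 deg


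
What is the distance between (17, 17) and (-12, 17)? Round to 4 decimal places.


d = sqrt((-12-17)^2 + (17-17)^2) = 29

29


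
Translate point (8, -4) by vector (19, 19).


Translation: (x+dx, y+dy) = (8+19, -4+19) = (27, 15)

(27, 15)


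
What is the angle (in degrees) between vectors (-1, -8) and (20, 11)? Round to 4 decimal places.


dot = -1*20 + -8*11 = -108
|u| = 8.0623, |v| = 22.8254
cos(angle) = -0.5869
angle = 125.9358 degrees

125.9358 degrees


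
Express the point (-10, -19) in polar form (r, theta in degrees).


r = sqrt((-10)^2 + (-19)^2) = 21.4709
theta = atan2(-19, -10) = 242.2415 degrees

r = 21.4709, theta = 242.2415 degrees


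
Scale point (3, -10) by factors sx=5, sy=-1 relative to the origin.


Scaling: (x*sx, y*sy) = (3*5, -10*-1) = (15, 10)

(15, 10)


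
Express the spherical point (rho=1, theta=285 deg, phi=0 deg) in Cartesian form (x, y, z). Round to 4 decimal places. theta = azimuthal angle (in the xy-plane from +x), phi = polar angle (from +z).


x = 1 * sin(0) * cos(285) = 0
y = 1 * sin(0) * sin(285) = 0
z = 1 * cos(0) = 1

(0, 0, 1)


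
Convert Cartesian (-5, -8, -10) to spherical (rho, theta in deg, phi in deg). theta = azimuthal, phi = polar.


rho = sqrt((-5)^2 + (-8)^2 + (-10)^2) = 13.7477
theta = atan2(-8, -5) = 237.9946 deg
phi = acos(-10/13.7477) = 136.6683 deg

rho = 13.7477, theta = 237.9946 deg, phi = 136.6683 deg


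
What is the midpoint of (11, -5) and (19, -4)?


Midpoint = ((11+19)/2, (-5+-4)/2) = (15, -4.5)

(15, -4.5)


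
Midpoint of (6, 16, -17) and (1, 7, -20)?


Midpoint = ((6+1)/2, (16+7)/2, (-17+-20)/2) = (3.5, 11.5, -18.5)

(3.5, 11.5, -18.5)


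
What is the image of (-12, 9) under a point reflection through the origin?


Reflection through origin: (x, y) -> (-x, -y)
(-12, 9) -> (12, -9)

(12, -9)


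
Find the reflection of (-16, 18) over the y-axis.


Reflection across y-axis: (x, y) -> (-x, y)
(-16, 18) -> (16, 18)

(16, 18)


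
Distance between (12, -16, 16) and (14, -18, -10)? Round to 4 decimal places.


d = sqrt((14-12)^2 + (-18--16)^2 + (-10-16)^2) = 26.1534

26.1534


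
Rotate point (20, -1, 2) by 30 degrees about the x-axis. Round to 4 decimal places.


x' = 20
y' = -1*cos(30) - 2*sin(30) = -1.866
z' = -1*sin(30) + 2*cos(30) = 1.2321

(20, -1.866, 1.2321)


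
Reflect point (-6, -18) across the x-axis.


Reflection across x-axis: (x, y) -> (x, -y)
(-6, -18) -> (-6, 18)

(-6, 18)


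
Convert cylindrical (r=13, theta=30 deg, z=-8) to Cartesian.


x = 13 * cos(30) = 11.2583
y = 13 * sin(30) = 6.5
z = -8

(11.2583, 6.5, -8)


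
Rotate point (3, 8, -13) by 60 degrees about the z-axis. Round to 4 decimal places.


x' = 3*cos(60) - 8*sin(60) = -5.4282
y' = 3*sin(60) + 8*cos(60) = 6.5981
z' = -13

(-5.4282, 6.5981, -13)


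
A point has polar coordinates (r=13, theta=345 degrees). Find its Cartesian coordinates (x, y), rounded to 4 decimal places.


x = 13 * cos(345) = 12.557
y = 13 * sin(345) = -3.3646

(12.557, -3.3646)


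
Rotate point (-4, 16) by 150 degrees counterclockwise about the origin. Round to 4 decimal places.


x' = -4*cos(150) - 16*sin(150) = -4.5359
y' = -4*sin(150) + 16*cos(150) = -15.8564

(-4.5359, -15.8564)


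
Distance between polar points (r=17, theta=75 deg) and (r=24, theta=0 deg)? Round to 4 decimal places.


d = sqrt(r1^2 + r2^2 - 2*r1*r2*cos(t2-t1))
d = sqrt(17^2 + 24^2 - 2*17*24*cos(0-75)) = 25.5696

25.5696


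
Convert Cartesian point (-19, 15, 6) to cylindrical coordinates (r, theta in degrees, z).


r = sqrt((-19)^2 + 15^2) = 24.2074
theta = atan2(15, -19) = 141.7098 deg
z = 6

r = 24.2074, theta = 141.7098 deg, z = 6


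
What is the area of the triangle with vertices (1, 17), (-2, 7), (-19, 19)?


Area = |x1(y2-y3) + x2(y3-y1) + x3(y1-y2)| / 2
= |1*(7-19) + -2*(19-17) + -19*(17-7)| / 2
= 103

103


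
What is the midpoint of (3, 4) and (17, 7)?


Midpoint = ((3+17)/2, (4+7)/2) = (10, 5.5)

(10, 5.5)


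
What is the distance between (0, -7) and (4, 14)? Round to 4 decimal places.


d = sqrt((4-0)^2 + (14--7)^2) = 21.3776

21.3776


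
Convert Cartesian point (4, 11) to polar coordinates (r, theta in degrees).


r = sqrt(4^2 + 11^2) = 11.7047
theta = atan2(11, 4) = 70.0169 degrees

r = 11.7047, theta = 70.0169 degrees


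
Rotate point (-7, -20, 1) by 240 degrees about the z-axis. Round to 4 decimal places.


x' = -7*cos(240) - -20*sin(240) = -13.8205
y' = -7*sin(240) + -20*cos(240) = 16.0622
z' = 1

(-13.8205, 16.0622, 1)


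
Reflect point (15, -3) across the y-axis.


Reflection across y-axis: (x, y) -> (-x, y)
(15, -3) -> (-15, -3)

(-15, -3)


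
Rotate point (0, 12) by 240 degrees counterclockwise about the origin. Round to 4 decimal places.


x' = 0*cos(240) - 12*sin(240) = 10.3923
y' = 0*sin(240) + 12*cos(240) = -6

(10.3923, -6)


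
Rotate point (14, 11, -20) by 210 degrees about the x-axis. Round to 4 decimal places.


x' = 14
y' = 11*cos(210) - -20*sin(210) = -19.5263
z' = 11*sin(210) + -20*cos(210) = 11.8205

(14, -19.5263, 11.8205)


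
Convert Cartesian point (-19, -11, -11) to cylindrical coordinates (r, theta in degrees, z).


r = sqrt((-19)^2 + (-11)^2) = 21.9545
theta = atan2(-11, -19) = 210.0686 deg
z = -11

r = 21.9545, theta = 210.0686 deg, z = -11


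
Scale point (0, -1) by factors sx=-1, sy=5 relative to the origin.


Scaling: (x*sx, y*sy) = (0*-1, -1*5) = (0, -5)

(0, -5)


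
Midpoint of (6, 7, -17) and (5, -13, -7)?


Midpoint = ((6+5)/2, (7+-13)/2, (-17+-7)/2) = (5.5, -3, -12)

(5.5, -3, -12)


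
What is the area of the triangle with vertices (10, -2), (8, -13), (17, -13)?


Area = |x1(y2-y3) + x2(y3-y1) + x3(y1-y2)| / 2
= |10*(-13--13) + 8*(-13--2) + 17*(-2--13)| / 2
= 49.5

49.5


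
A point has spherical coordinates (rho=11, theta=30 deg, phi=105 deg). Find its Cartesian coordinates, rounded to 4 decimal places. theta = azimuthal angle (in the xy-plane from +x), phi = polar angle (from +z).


x = 11 * sin(105) * cos(30) = 9.2017
y = 11 * sin(105) * sin(30) = 5.3126
z = 11 * cos(105) = -2.847

(9.2017, 5.3126, -2.847)


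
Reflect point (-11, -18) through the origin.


Reflection through origin: (x, y) -> (-x, -y)
(-11, -18) -> (11, 18)

(11, 18)


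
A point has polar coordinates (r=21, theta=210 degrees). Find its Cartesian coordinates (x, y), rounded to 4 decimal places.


x = 21 * cos(210) = -18.1865
y = 21 * sin(210) = -10.5

(-18.1865, -10.5)


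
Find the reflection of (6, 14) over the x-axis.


Reflection across x-axis: (x, y) -> (x, -y)
(6, 14) -> (6, -14)

(6, -14)


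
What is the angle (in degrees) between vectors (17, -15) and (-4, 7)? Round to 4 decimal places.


dot = 17*-4 + -15*7 = -173
|u| = 22.6716, |v| = 8.0623
cos(angle) = -0.9465
angle = 161.1685 degrees

161.1685 degrees


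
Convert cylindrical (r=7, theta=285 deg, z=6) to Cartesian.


x = 7 * cos(285) = 1.8117
y = 7 * sin(285) = -6.7615
z = 6

(1.8117, -6.7615, 6)


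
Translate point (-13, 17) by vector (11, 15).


Translation: (x+dx, y+dy) = (-13+11, 17+15) = (-2, 32)

(-2, 32)


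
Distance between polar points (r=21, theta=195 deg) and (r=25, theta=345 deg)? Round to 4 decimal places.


d = sqrt(r1^2 + r2^2 - 2*r1*r2*cos(t2-t1))
d = sqrt(21^2 + 25^2 - 2*21*25*cos(345-195)) = 44.4446

44.4446


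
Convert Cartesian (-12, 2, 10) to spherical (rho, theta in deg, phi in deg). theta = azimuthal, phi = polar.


rho = sqrt((-12)^2 + 2^2 + 10^2) = 15.748
theta = atan2(2, -12) = 170.5377 deg
phi = acos(10/15.748) = 50.58 deg

rho = 15.748, theta = 170.5377 deg, phi = 50.58 deg


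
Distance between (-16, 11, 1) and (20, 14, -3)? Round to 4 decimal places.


d = sqrt((20--16)^2 + (14-11)^2 + (-3-1)^2) = 36.3456

36.3456


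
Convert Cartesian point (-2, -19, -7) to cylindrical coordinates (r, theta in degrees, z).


r = sqrt((-2)^2 + (-19)^2) = 19.105
theta = atan2(-19, -2) = 263.991 deg
z = -7

r = 19.105, theta = 263.991 deg, z = -7


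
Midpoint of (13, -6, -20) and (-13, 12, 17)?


Midpoint = ((13+-13)/2, (-6+12)/2, (-20+17)/2) = (0, 3, -1.5)

(0, 3, -1.5)


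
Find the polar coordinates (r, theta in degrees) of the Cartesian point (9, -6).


r = sqrt(9^2 + (-6)^2) = 10.8167
theta = atan2(-6, 9) = 326.3099 degrees

r = 10.8167, theta = 326.3099 degrees


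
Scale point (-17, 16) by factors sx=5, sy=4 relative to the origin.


Scaling: (x*sx, y*sy) = (-17*5, 16*4) = (-85, 64)

(-85, 64)


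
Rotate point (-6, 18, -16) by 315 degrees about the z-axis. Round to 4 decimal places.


x' = -6*cos(315) - 18*sin(315) = 8.4853
y' = -6*sin(315) + 18*cos(315) = 16.9706
z' = -16

(8.4853, 16.9706, -16)


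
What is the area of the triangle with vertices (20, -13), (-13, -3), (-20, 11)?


Area = |x1(y2-y3) + x2(y3-y1) + x3(y1-y2)| / 2
= |20*(-3-11) + -13*(11--13) + -20*(-13--3)| / 2
= 196

196


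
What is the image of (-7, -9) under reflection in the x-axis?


Reflection across x-axis: (x, y) -> (x, -y)
(-7, -9) -> (-7, 9)

(-7, 9)


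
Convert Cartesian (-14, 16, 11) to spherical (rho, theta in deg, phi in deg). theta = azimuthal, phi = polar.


rho = sqrt((-14)^2 + 16^2 + 11^2) = 23.9374
theta = atan2(16, -14) = 131.1859 deg
phi = acos(11/23.9374) = 62.6431 deg

rho = 23.9374, theta = 131.1859 deg, phi = 62.6431 deg


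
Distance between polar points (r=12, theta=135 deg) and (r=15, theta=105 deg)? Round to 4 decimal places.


d = sqrt(r1^2 + r2^2 - 2*r1*r2*cos(t2-t1))
d = sqrt(12^2 + 15^2 - 2*12*15*cos(105-135)) = 7.5651

7.5651


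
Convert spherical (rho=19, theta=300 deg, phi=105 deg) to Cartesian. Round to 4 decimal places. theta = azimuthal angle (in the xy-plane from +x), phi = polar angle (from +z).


x = 19 * sin(105) * cos(300) = 9.1763
y = 19 * sin(105) * sin(300) = -15.8938
z = 19 * cos(105) = -4.9176

(9.1763, -15.8938, -4.9176)


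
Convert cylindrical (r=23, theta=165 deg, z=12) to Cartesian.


x = 23 * cos(165) = -22.2163
y = 23 * sin(165) = 5.9528
z = 12

(-22.2163, 5.9528, 12)


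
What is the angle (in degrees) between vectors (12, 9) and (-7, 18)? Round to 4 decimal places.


dot = 12*-7 + 9*18 = 78
|u| = 15, |v| = 19.3132
cos(angle) = 0.2692
angle = 74.3806 degrees

74.3806 degrees


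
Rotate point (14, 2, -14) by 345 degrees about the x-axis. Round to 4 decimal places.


x' = 14
y' = 2*cos(345) - -14*sin(345) = -1.6916
z' = 2*sin(345) + -14*cos(345) = -14.0406

(14, -1.6916, -14.0406)


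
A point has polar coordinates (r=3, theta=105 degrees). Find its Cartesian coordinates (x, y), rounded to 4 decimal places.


x = 3 * cos(105) = -0.7765
y = 3 * sin(105) = 2.8978

(-0.7765, 2.8978)


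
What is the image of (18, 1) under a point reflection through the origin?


Reflection through origin: (x, y) -> (-x, -y)
(18, 1) -> (-18, -1)

(-18, -1)


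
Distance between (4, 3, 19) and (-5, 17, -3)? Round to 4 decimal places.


d = sqrt((-5-4)^2 + (17-3)^2 + (-3-19)^2) = 27.5862

27.5862


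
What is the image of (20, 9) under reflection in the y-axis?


Reflection across y-axis: (x, y) -> (-x, y)
(20, 9) -> (-20, 9)

(-20, 9)


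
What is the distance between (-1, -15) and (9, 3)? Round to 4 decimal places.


d = sqrt((9--1)^2 + (3--15)^2) = 20.5913

20.5913


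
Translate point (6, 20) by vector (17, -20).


Translation: (x+dx, y+dy) = (6+17, 20+-20) = (23, 0)

(23, 0)


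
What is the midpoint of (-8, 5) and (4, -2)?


Midpoint = ((-8+4)/2, (5+-2)/2) = (-2, 1.5)

(-2, 1.5)


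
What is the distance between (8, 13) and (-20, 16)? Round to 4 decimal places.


d = sqrt((-20-8)^2 + (16-13)^2) = 28.1603

28.1603


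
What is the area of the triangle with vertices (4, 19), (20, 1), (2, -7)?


Area = |x1(y2-y3) + x2(y3-y1) + x3(y1-y2)| / 2
= |4*(1--7) + 20*(-7-19) + 2*(19-1)| / 2
= 226

226


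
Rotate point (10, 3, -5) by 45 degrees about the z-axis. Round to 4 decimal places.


x' = 10*cos(45) - 3*sin(45) = 4.9497
y' = 10*sin(45) + 3*cos(45) = 9.1924
z' = -5

(4.9497, 9.1924, -5)


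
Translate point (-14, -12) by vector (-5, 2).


Translation: (x+dx, y+dy) = (-14+-5, -12+2) = (-19, -10)

(-19, -10)


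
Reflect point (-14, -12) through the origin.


Reflection through origin: (x, y) -> (-x, -y)
(-14, -12) -> (14, 12)

(14, 12)


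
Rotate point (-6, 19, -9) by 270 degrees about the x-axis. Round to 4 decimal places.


x' = -6
y' = 19*cos(270) - -9*sin(270) = -9
z' = 19*sin(270) + -9*cos(270) = -19

(-6, -9, -19)


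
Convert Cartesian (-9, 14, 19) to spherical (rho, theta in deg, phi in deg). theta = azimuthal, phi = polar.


rho = sqrt((-9)^2 + 14^2 + 19^2) = 25.2587
theta = atan2(14, -9) = 122.7352 deg
phi = acos(19/25.2587) = 41.2172 deg

rho = 25.2587, theta = 122.7352 deg, phi = 41.2172 deg


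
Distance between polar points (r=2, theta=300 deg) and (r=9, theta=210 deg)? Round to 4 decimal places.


d = sqrt(r1^2 + r2^2 - 2*r1*r2*cos(t2-t1))
d = sqrt(2^2 + 9^2 - 2*2*9*cos(210-300)) = 9.2195

9.2195


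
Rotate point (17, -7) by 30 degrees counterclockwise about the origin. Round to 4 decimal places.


x' = 17*cos(30) - -7*sin(30) = 18.2224
y' = 17*sin(30) + -7*cos(30) = 2.4378

(18.2224, 2.4378)


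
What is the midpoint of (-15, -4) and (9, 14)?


Midpoint = ((-15+9)/2, (-4+14)/2) = (-3, 5)

(-3, 5)


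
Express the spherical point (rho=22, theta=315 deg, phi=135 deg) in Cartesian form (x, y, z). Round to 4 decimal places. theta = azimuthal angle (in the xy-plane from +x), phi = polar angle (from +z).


x = 22 * sin(135) * cos(315) = 11
y = 22 * sin(135) * sin(315) = -11
z = 22 * cos(135) = -15.5563

(11, -11, -15.5563)


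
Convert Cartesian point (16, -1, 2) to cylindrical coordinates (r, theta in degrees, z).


r = sqrt(16^2 + (-1)^2) = 16.0312
theta = atan2(-1, 16) = 356.4237 deg
z = 2

r = 16.0312, theta = 356.4237 deg, z = 2


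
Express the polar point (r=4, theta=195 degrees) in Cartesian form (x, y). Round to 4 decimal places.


x = 4 * cos(195) = -3.8637
y = 4 * sin(195) = -1.0353

(-3.8637, -1.0353)


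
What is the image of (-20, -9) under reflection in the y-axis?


Reflection across y-axis: (x, y) -> (-x, y)
(-20, -9) -> (20, -9)

(20, -9)


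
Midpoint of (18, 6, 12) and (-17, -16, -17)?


Midpoint = ((18+-17)/2, (6+-16)/2, (12+-17)/2) = (0.5, -5, -2.5)

(0.5, -5, -2.5)


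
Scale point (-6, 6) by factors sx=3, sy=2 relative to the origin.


Scaling: (x*sx, y*sy) = (-6*3, 6*2) = (-18, 12)

(-18, 12)


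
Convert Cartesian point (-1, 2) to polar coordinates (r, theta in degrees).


r = sqrt((-1)^2 + 2^2) = 2.2361
theta = atan2(2, -1) = 116.5651 degrees

r = 2.2361, theta = 116.5651 degrees


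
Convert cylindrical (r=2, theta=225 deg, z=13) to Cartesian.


x = 2 * cos(225) = -1.4142
y = 2 * sin(225) = -1.4142
z = 13

(-1.4142, -1.4142, 13)


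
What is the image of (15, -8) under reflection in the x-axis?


Reflection across x-axis: (x, y) -> (x, -y)
(15, -8) -> (15, 8)

(15, 8)


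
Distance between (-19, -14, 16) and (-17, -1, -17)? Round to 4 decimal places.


d = sqrt((-17--19)^2 + (-1--14)^2 + (-17-16)^2) = 35.5246

35.5246


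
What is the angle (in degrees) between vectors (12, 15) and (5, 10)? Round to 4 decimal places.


dot = 12*5 + 15*10 = 210
|u| = 19.2094, |v| = 11.1803
cos(angle) = 0.9778
angle = 12.0948 degrees

12.0948 degrees


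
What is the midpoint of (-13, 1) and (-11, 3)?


Midpoint = ((-13+-11)/2, (1+3)/2) = (-12, 2)

(-12, 2)


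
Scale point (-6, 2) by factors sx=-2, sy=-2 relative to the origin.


Scaling: (x*sx, y*sy) = (-6*-2, 2*-2) = (12, -4)

(12, -4)


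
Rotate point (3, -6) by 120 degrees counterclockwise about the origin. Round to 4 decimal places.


x' = 3*cos(120) - -6*sin(120) = 3.6962
y' = 3*sin(120) + -6*cos(120) = 5.5981

(3.6962, 5.5981)


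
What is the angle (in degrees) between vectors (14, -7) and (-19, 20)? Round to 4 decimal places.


dot = 14*-19 + -7*20 = -406
|u| = 15.6525, |v| = 27.5862
cos(angle) = -0.9403
angle = 160.0963 degrees

160.0963 degrees


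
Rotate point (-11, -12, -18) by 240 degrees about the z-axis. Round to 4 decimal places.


x' = -11*cos(240) - -12*sin(240) = -4.8923
y' = -11*sin(240) + -12*cos(240) = 15.5263
z' = -18

(-4.8923, 15.5263, -18)


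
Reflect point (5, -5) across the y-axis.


Reflection across y-axis: (x, y) -> (-x, y)
(5, -5) -> (-5, -5)

(-5, -5)


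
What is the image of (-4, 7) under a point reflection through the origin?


Reflection through origin: (x, y) -> (-x, -y)
(-4, 7) -> (4, -7)

(4, -7)


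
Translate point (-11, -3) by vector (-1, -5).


Translation: (x+dx, y+dy) = (-11+-1, -3+-5) = (-12, -8)

(-12, -8)


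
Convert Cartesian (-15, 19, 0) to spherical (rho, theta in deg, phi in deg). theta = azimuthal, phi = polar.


rho = sqrt((-15)^2 + 19^2 + 0^2) = 24.2074
theta = atan2(19, -15) = 128.2902 deg
phi = acos(0/24.2074) = 90 deg

rho = 24.2074, theta = 128.2902 deg, phi = 90 deg


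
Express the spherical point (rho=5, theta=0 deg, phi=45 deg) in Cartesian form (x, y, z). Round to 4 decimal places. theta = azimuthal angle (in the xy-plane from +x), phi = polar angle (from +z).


x = 5 * sin(45) * cos(0) = 3.5355
y = 5 * sin(45) * sin(0) = 0
z = 5 * cos(45) = 3.5355

(3.5355, 0, 3.5355)


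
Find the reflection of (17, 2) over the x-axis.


Reflection across x-axis: (x, y) -> (x, -y)
(17, 2) -> (17, -2)

(17, -2)


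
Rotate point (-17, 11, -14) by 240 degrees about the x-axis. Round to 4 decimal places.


x' = -17
y' = 11*cos(240) - -14*sin(240) = -17.6244
z' = 11*sin(240) + -14*cos(240) = -2.5263

(-17, -17.6244, -2.5263)


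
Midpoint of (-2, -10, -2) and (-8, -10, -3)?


Midpoint = ((-2+-8)/2, (-10+-10)/2, (-2+-3)/2) = (-5, -10, -2.5)

(-5, -10, -2.5)


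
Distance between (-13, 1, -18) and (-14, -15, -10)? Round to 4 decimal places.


d = sqrt((-14--13)^2 + (-15-1)^2 + (-10--18)^2) = 17.9165

17.9165


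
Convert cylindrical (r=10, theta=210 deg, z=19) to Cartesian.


x = 10 * cos(210) = -8.6603
y = 10 * sin(210) = -5
z = 19

(-8.6603, -5, 19)


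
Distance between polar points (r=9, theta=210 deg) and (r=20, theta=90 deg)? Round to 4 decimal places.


d = sqrt(r1^2 + r2^2 - 2*r1*r2*cos(t2-t1))
d = sqrt(9^2 + 20^2 - 2*9*20*cos(90-210)) = 25.7099

25.7099


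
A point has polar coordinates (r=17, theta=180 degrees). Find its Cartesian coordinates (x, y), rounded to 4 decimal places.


x = 17 * cos(180) = -17
y = 17 * sin(180) = 0

(-17, 0)


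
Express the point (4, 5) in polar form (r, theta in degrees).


r = sqrt(4^2 + 5^2) = 6.4031
theta = atan2(5, 4) = 51.3402 degrees

r = 6.4031, theta = 51.3402 degrees


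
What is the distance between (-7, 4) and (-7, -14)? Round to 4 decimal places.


d = sqrt((-7--7)^2 + (-14-4)^2) = 18

18


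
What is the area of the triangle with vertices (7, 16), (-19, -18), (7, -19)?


Area = |x1(y2-y3) + x2(y3-y1) + x3(y1-y2)| / 2
= |7*(-18--19) + -19*(-19-16) + 7*(16--18)| / 2
= 455

455


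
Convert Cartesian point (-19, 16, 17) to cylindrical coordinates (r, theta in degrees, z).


r = sqrt((-19)^2 + 16^2) = 24.8395
theta = atan2(16, -19) = 139.8991 deg
z = 17

r = 24.8395, theta = 139.8991 deg, z = 17


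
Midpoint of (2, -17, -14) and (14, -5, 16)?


Midpoint = ((2+14)/2, (-17+-5)/2, (-14+16)/2) = (8, -11, 1)

(8, -11, 1)


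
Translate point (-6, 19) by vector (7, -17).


Translation: (x+dx, y+dy) = (-6+7, 19+-17) = (1, 2)

(1, 2)


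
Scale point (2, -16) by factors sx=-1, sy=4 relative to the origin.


Scaling: (x*sx, y*sy) = (2*-1, -16*4) = (-2, -64)

(-2, -64)


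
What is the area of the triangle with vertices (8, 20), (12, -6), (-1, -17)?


Area = |x1(y2-y3) + x2(y3-y1) + x3(y1-y2)| / 2
= |8*(-6--17) + 12*(-17-20) + -1*(20--6)| / 2
= 191

191


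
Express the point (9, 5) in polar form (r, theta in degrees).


r = sqrt(9^2 + 5^2) = 10.2956
theta = atan2(5, 9) = 29.0546 degrees

r = 10.2956, theta = 29.0546 degrees


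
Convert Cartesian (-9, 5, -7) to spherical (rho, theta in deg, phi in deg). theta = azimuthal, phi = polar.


rho = sqrt((-9)^2 + 5^2 + (-7)^2) = 12.4499
theta = atan2(5, -9) = 150.9454 deg
phi = acos(-7/12.4499) = 124.2118 deg

rho = 12.4499, theta = 150.9454 deg, phi = 124.2118 deg


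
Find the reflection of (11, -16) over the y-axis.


Reflection across y-axis: (x, y) -> (-x, y)
(11, -16) -> (-11, -16)

(-11, -16)


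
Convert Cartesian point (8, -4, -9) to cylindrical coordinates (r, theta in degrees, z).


r = sqrt(8^2 + (-4)^2) = 8.9443
theta = atan2(-4, 8) = 333.4349 deg
z = -9

r = 8.9443, theta = 333.4349 deg, z = -9


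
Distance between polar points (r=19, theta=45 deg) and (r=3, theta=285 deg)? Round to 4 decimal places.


d = sqrt(r1^2 + r2^2 - 2*r1*r2*cos(t2-t1))
d = sqrt(19^2 + 3^2 - 2*19*3*cos(285-45)) = 20.664

20.664


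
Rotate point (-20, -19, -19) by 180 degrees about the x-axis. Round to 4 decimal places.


x' = -20
y' = -19*cos(180) - -19*sin(180) = 19
z' = -19*sin(180) + -19*cos(180) = 19

(-20, 19, 19)


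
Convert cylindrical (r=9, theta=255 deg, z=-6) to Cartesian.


x = 9 * cos(255) = -2.3294
y = 9 * sin(255) = -8.6933
z = -6

(-2.3294, -8.6933, -6)


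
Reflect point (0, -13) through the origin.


Reflection through origin: (x, y) -> (-x, -y)
(0, -13) -> (0, 13)

(0, 13)


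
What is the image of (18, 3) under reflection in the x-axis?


Reflection across x-axis: (x, y) -> (x, -y)
(18, 3) -> (18, -3)

(18, -3)


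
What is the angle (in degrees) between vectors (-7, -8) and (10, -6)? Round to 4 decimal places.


dot = -7*10 + -8*-6 = -22
|u| = 10.6301, |v| = 11.6619
cos(angle) = -0.1775
angle = 100.2222 degrees

100.2222 degrees


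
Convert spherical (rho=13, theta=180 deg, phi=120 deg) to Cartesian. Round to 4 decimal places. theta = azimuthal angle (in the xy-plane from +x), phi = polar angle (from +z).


x = 13 * sin(120) * cos(180) = -11.2583
y = 13 * sin(120) * sin(180) = 0
z = 13 * cos(120) = -6.5

(-11.2583, 0, -6.5)


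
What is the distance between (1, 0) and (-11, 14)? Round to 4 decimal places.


d = sqrt((-11-1)^2 + (14-0)^2) = 18.4391

18.4391


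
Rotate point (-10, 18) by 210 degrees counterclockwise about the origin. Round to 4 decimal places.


x' = -10*cos(210) - 18*sin(210) = 17.6603
y' = -10*sin(210) + 18*cos(210) = -10.5885

(17.6603, -10.5885)


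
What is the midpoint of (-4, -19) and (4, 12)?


Midpoint = ((-4+4)/2, (-19+12)/2) = (0, -3.5)

(0, -3.5)


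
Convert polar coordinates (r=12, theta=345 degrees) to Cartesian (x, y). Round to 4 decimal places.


x = 12 * cos(345) = 11.5911
y = 12 * sin(345) = -3.1058

(11.5911, -3.1058)


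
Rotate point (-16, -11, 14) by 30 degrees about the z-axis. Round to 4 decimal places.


x' = -16*cos(30) - -11*sin(30) = -8.3564
y' = -16*sin(30) + -11*cos(30) = -17.5263
z' = 14

(-8.3564, -17.5263, 14)


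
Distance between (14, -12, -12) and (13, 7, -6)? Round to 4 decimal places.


d = sqrt((13-14)^2 + (7--12)^2 + (-6--12)^2) = 19.9499

19.9499


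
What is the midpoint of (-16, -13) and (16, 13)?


Midpoint = ((-16+16)/2, (-13+13)/2) = (0, 0)

(0, 0)


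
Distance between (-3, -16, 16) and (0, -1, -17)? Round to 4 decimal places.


d = sqrt((0--3)^2 + (-1--16)^2 + (-17-16)^2) = 36.3731

36.3731
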